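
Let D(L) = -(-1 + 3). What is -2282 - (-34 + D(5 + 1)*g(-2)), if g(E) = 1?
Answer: -2246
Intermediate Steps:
D(L) = -2 (D(L) = -1*2 = -2)
-2282 - (-34 + D(5 + 1)*g(-2)) = -2282 - (-34 - 2*1) = -2282 - (-34 - 2) = -2282 - 1*(-36) = -2282 + 36 = -2246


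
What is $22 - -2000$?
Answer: $2022$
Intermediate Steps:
$22 - -2000 = 22 + 2000 = 2022$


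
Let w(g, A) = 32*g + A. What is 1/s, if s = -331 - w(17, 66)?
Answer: -1/941 ≈ -0.0010627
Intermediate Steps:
w(g, A) = A + 32*g
s = -941 (s = -331 - (66 + 32*17) = -331 - (66 + 544) = -331 - 1*610 = -331 - 610 = -941)
1/s = 1/(-941) = -1/941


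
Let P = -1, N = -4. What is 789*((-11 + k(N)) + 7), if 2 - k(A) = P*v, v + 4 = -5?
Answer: -8679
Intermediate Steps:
v = -9 (v = -4 - 5 = -9)
k(A) = -7 (k(A) = 2 - (-1)*(-9) = 2 - 1*9 = 2 - 9 = -7)
789*((-11 + k(N)) + 7) = 789*((-11 - 7) + 7) = 789*(-18 + 7) = 789*(-11) = -8679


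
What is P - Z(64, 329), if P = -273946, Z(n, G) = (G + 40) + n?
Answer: -274379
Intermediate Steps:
Z(n, G) = 40 + G + n (Z(n, G) = (40 + G) + n = 40 + G + n)
P - Z(64, 329) = -273946 - (40 + 329 + 64) = -273946 - 1*433 = -273946 - 433 = -274379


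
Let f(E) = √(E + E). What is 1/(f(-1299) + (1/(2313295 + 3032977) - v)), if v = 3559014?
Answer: -101725960033259881504/362044115996051014380343681 - 28582624297984*I*√2598/362044115996051014380343681 ≈ -2.8098e-7 - 4.024e-12*I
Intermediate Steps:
f(E) = √2*√E (f(E) = √(2*E) = √2*√E)
1/(f(-1299) + (1/(2313295 + 3032977) - v)) = 1/(√2*√(-1299) + (1/(2313295 + 3032977) - 1*3559014)) = 1/(√2*(I*√1299) + (1/5346272 - 3559014)) = 1/(I*√2598 + (1/5346272 - 3559014)) = 1/(I*√2598 - 19027456895807/5346272) = 1/(-19027456895807/5346272 + I*√2598)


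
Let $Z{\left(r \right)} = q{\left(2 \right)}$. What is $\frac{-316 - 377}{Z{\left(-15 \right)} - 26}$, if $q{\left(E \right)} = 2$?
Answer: $\frac{231}{8} \approx 28.875$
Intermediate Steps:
$Z{\left(r \right)} = 2$
$\frac{-316 - 377}{Z{\left(-15 \right)} - 26} = \frac{-316 - 377}{2 - 26} = - \frac{693}{-24} = \left(-693\right) \left(- \frac{1}{24}\right) = \frac{231}{8}$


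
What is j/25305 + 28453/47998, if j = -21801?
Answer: -108800411/404863130 ≈ -0.26873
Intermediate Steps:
j/25305 + 28453/47998 = -21801/25305 + 28453/47998 = -21801*1/25305 + 28453*(1/47998) = -7267/8435 + 28453/47998 = -108800411/404863130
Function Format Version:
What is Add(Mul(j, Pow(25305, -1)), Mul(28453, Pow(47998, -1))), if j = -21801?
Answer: Rational(-108800411, 404863130) ≈ -0.26873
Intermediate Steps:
Add(Mul(j, Pow(25305, -1)), Mul(28453, Pow(47998, -1))) = Add(Mul(-21801, Pow(25305, -1)), Mul(28453, Pow(47998, -1))) = Add(Mul(-21801, Rational(1, 25305)), Mul(28453, Rational(1, 47998))) = Add(Rational(-7267, 8435), Rational(28453, 47998)) = Rational(-108800411, 404863130)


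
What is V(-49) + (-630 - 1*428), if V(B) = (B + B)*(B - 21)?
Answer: 5802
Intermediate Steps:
V(B) = 2*B*(-21 + B) (V(B) = (2*B)*(-21 + B) = 2*B*(-21 + B))
V(-49) + (-630 - 1*428) = 2*(-49)*(-21 - 49) + (-630 - 1*428) = 2*(-49)*(-70) + (-630 - 428) = 6860 - 1058 = 5802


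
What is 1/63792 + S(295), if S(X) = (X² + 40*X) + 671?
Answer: 6347048833/63792 ≈ 99496.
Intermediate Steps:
S(X) = 671 + X² + 40*X
1/63792 + S(295) = 1/63792 + (671 + 295² + 40*295) = 1/63792 + (671 + 87025 + 11800) = 1/63792 + 99496 = 6347048833/63792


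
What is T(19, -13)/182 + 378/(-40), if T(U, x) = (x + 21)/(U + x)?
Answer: -51557/5460 ≈ -9.4427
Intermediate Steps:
T(U, x) = (21 + x)/(U + x)
T(19, -13)/182 + 378/(-40) = ((21 - 13)/(19 - 13))/182 + 378/(-40) = (8/6)*(1/182) + 378*(-1/40) = ((⅙)*8)*(1/182) - 189/20 = (4/3)*(1/182) - 189/20 = 2/273 - 189/20 = -51557/5460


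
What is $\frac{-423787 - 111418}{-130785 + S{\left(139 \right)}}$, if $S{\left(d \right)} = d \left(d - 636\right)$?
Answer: $\frac{535205}{199868} \approx 2.6778$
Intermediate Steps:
$S{\left(d \right)} = d \left(-636 + d\right)$
$\frac{-423787 - 111418}{-130785 + S{\left(139 \right)}} = \frac{-423787 - 111418}{-130785 + 139 \left(-636 + 139\right)} = - \frac{535205}{-130785 + 139 \left(-497\right)} = - \frac{535205}{-130785 - 69083} = - \frac{535205}{-199868} = \left(-535205\right) \left(- \frac{1}{199868}\right) = \frac{535205}{199868}$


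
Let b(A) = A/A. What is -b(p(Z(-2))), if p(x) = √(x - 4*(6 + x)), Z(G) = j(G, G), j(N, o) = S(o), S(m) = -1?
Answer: -1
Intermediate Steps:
j(N, o) = -1
Z(G) = -1
p(x) = √(-24 - 3*x) (p(x) = √(x + (-24 - 4*x)) = √(-24 - 3*x))
b(A) = 1
-b(p(Z(-2))) = -1*1 = -1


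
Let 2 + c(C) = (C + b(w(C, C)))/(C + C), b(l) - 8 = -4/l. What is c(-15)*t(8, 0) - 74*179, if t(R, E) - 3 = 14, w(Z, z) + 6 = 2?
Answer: -66383/5 ≈ -13277.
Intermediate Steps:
w(Z, z) = -4 (w(Z, z) = -6 + 2 = -4)
b(l) = 8 - 4/l
t(R, E) = 17 (t(R, E) = 3 + 14 = 17)
c(C) = -2 + (9 + C)/(2*C) (c(C) = -2 + (C + (8 - 4/(-4)))/(C + C) = -2 + (C + (8 - 4*(-¼)))/((2*C)) = -2 + (C + (8 + 1))*(1/(2*C)) = -2 + (C + 9)*(1/(2*C)) = -2 + (9 + C)*(1/(2*C)) = -2 + (9 + C)/(2*C))
c(-15)*t(8, 0) - 74*179 = ((3/2)*(3 - 1*(-15))/(-15))*17 - 74*179 = ((3/2)*(-1/15)*(3 + 15))*17 - 1*13246 = ((3/2)*(-1/15)*18)*17 - 13246 = -9/5*17 - 13246 = -153/5 - 13246 = -66383/5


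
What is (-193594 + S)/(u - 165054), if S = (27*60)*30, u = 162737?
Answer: 144994/2317 ≈ 62.578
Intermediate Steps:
S = 48600 (S = 1620*30 = 48600)
(-193594 + S)/(u - 165054) = (-193594 + 48600)/(162737 - 165054) = -144994/(-2317) = -144994*(-1/2317) = 144994/2317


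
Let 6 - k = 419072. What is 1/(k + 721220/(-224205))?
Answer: -44841/18791482750 ≈ -2.3862e-6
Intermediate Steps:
k = -419066 (k = 6 - 1*419072 = 6 - 419072 = -419066)
1/(k + 721220/(-224205)) = 1/(-419066 + 721220/(-224205)) = 1/(-419066 + 721220*(-1/224205)) = 1/(-419066 - 144244/44841) = 1/(-18791482750/44841) = -44841/18791482750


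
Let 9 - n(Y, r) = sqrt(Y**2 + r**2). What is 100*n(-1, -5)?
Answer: 900 - 100*sqrt(26) ≈ 390.10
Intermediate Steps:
n(Y, r) = 9 - sqrt(Y**2 + r**2)
100*n(-1, -5) = 100*(9 - sqrt((-1)**2 + (-5)**2)) = 100*(9 - sqrt(1 + 25)) = 100*(9 - sqrt(26)) = 900 - 100*sqrt(26)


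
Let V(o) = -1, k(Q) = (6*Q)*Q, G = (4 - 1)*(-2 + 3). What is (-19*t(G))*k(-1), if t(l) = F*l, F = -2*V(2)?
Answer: -684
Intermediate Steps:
G = 3 (G = 3*1 = 3)
k(Q) = 6*Q²
F = 2 (F = -2*(-1) = 2)
t(l) = 2*l
(-19*t(G))*k(-1) = (-38*3)*(6*(-1)²) = (-19*6)*(6*1) = -114*6 = -684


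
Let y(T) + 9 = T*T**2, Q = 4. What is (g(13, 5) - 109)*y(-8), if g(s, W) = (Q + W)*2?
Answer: 47411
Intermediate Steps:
y(T) = -9 + T**3 (y(T) = -9 + T*T**2 = -9 + T**3)
g(s, W) = 8 + 2*W (g(s, W) = (4 + W)*2 = 8 + 2*W)
(g(13, 5) - 109)*y(-8) = ((8 + 2*5) - 109)*(-9 + (-8)**3) = ((8 + 10) - 109)*(-9 - 512) = (18 - 109)*(-521) = -91*(-521) = 47411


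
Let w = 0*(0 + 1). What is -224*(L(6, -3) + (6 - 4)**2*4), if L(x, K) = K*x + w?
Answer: 448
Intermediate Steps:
w = 0 (w = 0*1 = 0)
L(x, K) = K*x (L(x, K) = K*x + 0 = K*x)
-224*(L(6, -3) + (6 - 4)**2*4) = -224*(-3*6 + (6 - 4)**2*4) = -224*(-18 + 2**2*4) = -224*(-18 + 4*4) = -224*(-18 + 16) = -224*(-2) = 448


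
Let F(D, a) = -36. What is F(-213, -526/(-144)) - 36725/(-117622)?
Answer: -4197667/117622 ≈ -35.688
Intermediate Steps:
F(-213, -526/(-144)) - 36725/(-117622) = -36 - 36725/(-117622) = -36 - 36725*(-1/117622) = -36 + 36725/117622 = -4197667/117622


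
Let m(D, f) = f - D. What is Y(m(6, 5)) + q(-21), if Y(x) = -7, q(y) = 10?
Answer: 3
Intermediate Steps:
Y(m(6, 5)) + q(-21) = -7 + 10 = 3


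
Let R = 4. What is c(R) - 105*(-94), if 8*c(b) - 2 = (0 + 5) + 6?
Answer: 78973/8 ≈ 9871.6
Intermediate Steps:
c(b) = 13/8 (c(b) = ¼ + ((0 + 5) + 6)/8 = ¼ + (5 + 6)/8 = ¼ + (⅛)*11 = ¼ + 11/8 = 13/8)
c(R) - 105*(-94) = 13/8 - 105*(-94) = 13/8 + 9870 = 78973/8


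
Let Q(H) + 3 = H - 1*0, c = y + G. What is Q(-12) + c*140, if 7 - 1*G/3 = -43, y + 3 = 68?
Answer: 30085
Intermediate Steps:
y = 65 (y = -3 + 68 = 65)
G = 150 (G = 21 - 3*(-43) = 21 + 129 = 150)
c = 215 (c = 65 + 150 = 215)
Q(H) = -3 + H (Q(H) = -3 + (H - 1*0) = -3 + (H + 0) = -3 + H)
Q(-12) + c*140 = (-3 - 12) + 215*140 = -15 + 30100 = 30085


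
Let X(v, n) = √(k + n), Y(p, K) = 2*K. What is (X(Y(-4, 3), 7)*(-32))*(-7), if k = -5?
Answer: 224*√2 ≈ 316.78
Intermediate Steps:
X(v, n) = √(-5 + n)
(X(Y(-4, 3), 7)*(-32))*(-7) = (√(-5 + 7)*(-32))*(-7) = (√2*(-32))*(-7) = -32*√2*(-7) = 224*√2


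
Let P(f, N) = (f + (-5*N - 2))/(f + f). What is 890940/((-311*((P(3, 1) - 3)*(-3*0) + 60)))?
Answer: -14849/311 ≈ -47.746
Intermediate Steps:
P(f, N) = (-2 + f - 5*N)/(2*f) (P(f, N) = (f + (-2 - 5*N))/((2*f)) = (-2 + f - 5*N)*(1/(2*f)) = (-2 + f - 5*N)/(2*f))
890940/((-311*((P(3, 1) - 3)*(-3*0) + 60))) = 890940/((-311*(((½)*(-2 + 3 - 5*1)/3 - 3)*(-3*0) + 60))) = 890940/((-311*(((½)*(⅓)*(-2 + 3 - 5) - 3)*0 + 60))) = 890940/((-311*(((½)*(⅓)*(-4) - 3)*0 + 60))) = 890940/((-311*((-⅔ - 3)*0 + 60))) = 890940/((-311*(-11/3*0 + 60))) = 890940/((-311*(0 + 60))) = 890940/((-311*60)) = 890940/(-18660) = 890940*(-1/18660) = -14849/311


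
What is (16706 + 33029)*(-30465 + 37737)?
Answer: 361672920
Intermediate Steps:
(16706 + 33029)*(-30465 + 37737) = 49735*7272 = 361672920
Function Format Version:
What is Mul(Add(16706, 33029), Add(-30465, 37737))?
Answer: 361672920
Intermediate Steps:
Mul(Add(16706, 33029), Add(-30465, 37737)) = Mul(49735, 7272) = 361672920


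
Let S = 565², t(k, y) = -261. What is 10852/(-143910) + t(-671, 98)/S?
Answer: -350179021/4593966975 ≈ -0.076226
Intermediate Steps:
S = 319225
10852/(-143910) + t(-671, 98)/S = 10852/(-143910) - 261/319225 = 10852*(-1/143910) - 261*1/319225 = -5426/71955 - 261/319225 = -350179021/4593966975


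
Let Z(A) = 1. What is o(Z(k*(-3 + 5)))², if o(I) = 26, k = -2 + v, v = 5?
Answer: 676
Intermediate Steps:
k = 3 (k = -2 + 5 = 3)
o(Z(k*(-3 + 5)))² = 26² = 676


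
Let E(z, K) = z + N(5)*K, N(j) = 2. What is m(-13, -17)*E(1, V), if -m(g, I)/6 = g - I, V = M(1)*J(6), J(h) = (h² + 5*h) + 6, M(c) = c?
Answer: -3480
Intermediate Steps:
J(h) = 6 + h² + 5*h
V = 72 (V = 1*(6 + 6² + 5*6) = 1*(6 + 36 + 30) = 1*72 = 72)
E(z, K) = z + 2*K
m(g, I) = -6*g + 6*I (m(g, I) = -6*(g - I) = -6*g + 6*I)
m(-13, -17)*E(1, V) = (-6*(-13) + 6*(-17))*(1 + 2*72) = (78 - 102)*(1 + 144) = -24*145 = -3480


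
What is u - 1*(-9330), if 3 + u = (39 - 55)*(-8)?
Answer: 9455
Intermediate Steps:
u = 125 (u = -3 + (39 - 55)*(-8) = -3 - 16*(-8) = -3 + 128 = 125)
u - 1*(-9330) = 125 - 1*(-9330) = 125 + 9330 = 9455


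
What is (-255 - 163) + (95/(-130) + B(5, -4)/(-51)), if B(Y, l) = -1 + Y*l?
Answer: -184897/442 ≈ -418.32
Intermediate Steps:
(-255 - 163) + (95/(-130) + B(5, -4)/(-51)) = (-255 - 163) + (95/(-130) + (-1 + 5*(-4))/(-51)) = -418 + (95*(-1/130) + (-1 - 20)*(-1/51)) = -418 + (-19/26 - 21*(-1/51)) = -418 + (-19/26 + 7/17) = -418 - 141/442 = -184897/442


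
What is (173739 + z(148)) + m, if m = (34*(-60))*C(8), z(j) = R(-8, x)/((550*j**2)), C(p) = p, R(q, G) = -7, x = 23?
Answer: 1896458176793/12047200 ≈ 1.5742e+5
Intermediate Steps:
z(j) = -7/(550*j**2) (z(j) = -7*1/(550*j**2) = -7/(550*j**2))
m = -16320 (m = (34*(-60))*8 = -2040*8 = -16320)
(173739 + z(148)) + m = (173739 - 7/550/148**2) - 16320 = (173739 - 7/550*1/21904) - 16320 = (173739 - 7/12047200) - 16320 = 2093068480793/12047200 - 16320 = 1896458176793/12047200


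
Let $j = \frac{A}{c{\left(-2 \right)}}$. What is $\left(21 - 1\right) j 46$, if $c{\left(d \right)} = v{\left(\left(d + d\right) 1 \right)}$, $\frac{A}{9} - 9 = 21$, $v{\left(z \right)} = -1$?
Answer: $-248400$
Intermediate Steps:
$A = 270$ ($A = 81 + 9 \cdot 21 = 81 + 189 = 270$)
$c{\left(d \right)} = -1$
$j = -270$ ($j = \frac{270}{-1} = 270 \left(-1\right) = -270$)
$\left(21 - 1\right) j 46 = \left(21 - 1\right) \left(-270\right) 46 = 20 \left(-270\right) 46 = \left(-5400\right) 46 = -248400$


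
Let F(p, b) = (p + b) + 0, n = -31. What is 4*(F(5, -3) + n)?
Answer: -116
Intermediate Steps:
F(p, b) = b + p (F(p, b) = (b + p) + 0 = b + p)
4*(F(5, -3) + n) = 4*((-3 + 5) - 31) = 4*(2 - 31) = 4*(-29) = -116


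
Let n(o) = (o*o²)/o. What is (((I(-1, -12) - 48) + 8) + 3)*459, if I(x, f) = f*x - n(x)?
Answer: -11934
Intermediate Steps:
n(o) = o² (n(o) = o³/o = o²)
I(x, f) = -x² + f*x (I(x, f) = f*x - x² = -x² + f*x)
(((I(-1, -12) - 48) + 8) + 3)*459 = (((-(-12 - 1*(-1)) - 48) + 8) + 3)*459 = (((-(-12 + 1) - 48) + 8) + 3)*459 = (((-1*(-11) - 48) + 8) + 3)*459 = (((11 - 48) + 8) + 3)*459 = ((-37 + 8) + 3)*459 = (-29 + 3)*459 = -26*459 = -11934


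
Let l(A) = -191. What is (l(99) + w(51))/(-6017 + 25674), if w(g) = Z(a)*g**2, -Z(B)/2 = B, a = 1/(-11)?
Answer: 3101/216227 ≈ 0.014341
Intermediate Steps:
a = -1/11 ≈ -0.090909
Z(B) = -2*B
w(g) = 2*g**2/11 (w(g) = (-2*(-1/11))*g**2 = 2*g**2/11)
(l(99) + w(51))/(-6017 + 25674) = (-191 + (2/11)*51**2)/(-6017 + 25674) = (-191 + (2/11)*2601)/19657 = (-191 + 5202/11)*(1/19657) = (3101/11)*(1/19657) = 3101/216227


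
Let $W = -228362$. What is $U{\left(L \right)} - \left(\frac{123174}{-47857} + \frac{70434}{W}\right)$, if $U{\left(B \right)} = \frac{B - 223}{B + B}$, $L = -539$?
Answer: $\frac{10570907344134}{2945290103063} \approx 3.5891$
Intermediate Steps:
$U{\left(B \right)} = \frac{-223 + B}{2 B}$
$U{\left(L \right)} - \left(\frac{123174}{-47857} + \frac{70434}{W}\right) = \frac{-223 - 539}{2 \left(-539\right)} - \left(\frac{123174}{-47857} + \frac{70434}{-228362}\right) = \frac{1}{2} \left(- \frac{1}{539}\right) \left(-762\right) - \left(123174 \left(- \frac{1}{47857}\right) + 70434 \left(- \frac{1}{228362}\right)\right) = \frac{381}{539} - \left(- \frac{123174}{47857} - \frac{35217}{114181}\right) = \frac{381}{539} - - \frac{15749510463}{5464360117} = \frac{381}{539} + \frac{15749510463}{5464360117} = \frac{10570907344134}{2945290103063}$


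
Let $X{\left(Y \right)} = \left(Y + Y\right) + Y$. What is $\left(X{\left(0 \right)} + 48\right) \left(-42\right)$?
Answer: $-2016$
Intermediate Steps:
$X{\left(Y \right)} = 3 Y$ ($X{\left(Y \right)} = 2 Y + Y = 3 Y$)
$\left(X{\left(0 \right)} + 48\right) \left(-42\right) = \left(3 \cdot 0 + 48\right) \left(-42\right) = \left(0 + 48\right) \left(-42\right) = 48 \left(-42\right) = -2016$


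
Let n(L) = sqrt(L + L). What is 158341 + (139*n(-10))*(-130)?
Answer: 158341 - 36140*I*sqrt(5) ≈ 1.5834e+5 - 80812.0*I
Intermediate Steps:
n(L) = sqrt(2)*sqrt(L) (n(L) = sqrt(2*L) = sqrt(2)*sqrt(L))
158341 + (139*n(-10))*(-130) = 158341 + (139*(sqrt(2)*sqrt(-10)))*(-130) = 158341 + (139*(sqrt(2)*(I*sqrt(10))))*(-130) = 158341 + (139*(2*I*sqrt(5)))*(-130) = 158341 + (278*I*sqrt(5))*(-130) = 158341 - 36140*I*sqrt(5)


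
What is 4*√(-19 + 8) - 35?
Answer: -35 + 4*I*√11 ≈ -35.0 + 13.266*I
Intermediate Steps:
4*√(-19 + 8) - 35 = 4*√(-11) - 35 = 4*(I*√11) - 35 = 4*I*√11 - 35 = -35 + 4*I*√11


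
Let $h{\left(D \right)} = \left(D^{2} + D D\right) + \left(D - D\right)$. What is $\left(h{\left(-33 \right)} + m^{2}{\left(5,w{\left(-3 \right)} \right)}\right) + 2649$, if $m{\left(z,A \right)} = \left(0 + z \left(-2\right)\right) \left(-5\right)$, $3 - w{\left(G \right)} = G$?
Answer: $7327$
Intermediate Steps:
$w{\left(G \right)} = 3 - G$
$m{\left(z,A \right)} = 10 z$ ($m{\left(z,A \right)} = \left(0 - 2 z\right) \left(-5\right) = - 2 z \left(-5\right) = 10 z$)
$h{\left(D \right)} = 2 D^{2}$ ($h{\left(D \right)} = \left(D^{2} + D^{2}\right) + 0 = 2 D^{2} + 0 = 2 D^{2}$)
$\left(h{\left(-33 \right)} + m^{2}{\left(5,w{\left(-3 \right)} \right)}\right) + 2649 = \left(2 \left(-33\right)^{2} + \left(10 \cdot 5\right)^{2}\right) + 2649 = \left(2 \cdot 1089 + 50^{2}\right) + 2649 = \left(2178 + 2500\right) + 2649 = 4678 + 2649 = 7327$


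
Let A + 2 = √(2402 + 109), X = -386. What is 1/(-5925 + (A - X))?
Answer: -1847/10233390 - √31/3411130 ≈ -0.00018212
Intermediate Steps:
A = -2 + 9*√31 (A = -2 + √(2402 + 109) = -2 + √2511 = -2 + 9*√31 ≈ 48.110)
1/(-5925 + (A - X)) = 1/(-5925 + ((-2 + 9*√31) - 1*(-386))) = 1/(-5925 + ((-2 + 9*√31) + 386)) = 1/(-5925 + (384 + 9*√31)) = 1/(-5541 + 9*√31)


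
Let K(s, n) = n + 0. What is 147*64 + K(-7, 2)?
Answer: 9410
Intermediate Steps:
K(s, n) = n
147*64 + K(-7, 2) = 147*64 + 2 = 9408 + 2 = 9410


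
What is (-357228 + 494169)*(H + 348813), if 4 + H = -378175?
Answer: -4021409406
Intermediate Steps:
H = -378179 (H = -4 - 378175 = -378179)
(-357228 + 494169)*(H + 348813) = (-357228 + 494169)*(-378179 + 348813) = 136941*(-29366) = -4021409406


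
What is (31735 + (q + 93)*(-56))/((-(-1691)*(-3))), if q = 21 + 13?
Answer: -24623/5073 ≈ -4.8537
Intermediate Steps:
q = 34
(31735 + (q + 93)*(-56))/((-(-1691)*(-3))) = (31735 + (34 + 93)*(-56))/((-(-1691)*(-3))) = (31735 + 127*(-56))/((-1*5073)) = (31735 - 7112)/(-5073) = 24623*(-1/5073) = -24623/5073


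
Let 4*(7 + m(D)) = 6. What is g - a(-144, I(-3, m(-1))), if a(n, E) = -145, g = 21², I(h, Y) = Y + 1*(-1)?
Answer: 586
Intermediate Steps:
m(D) = -11/2 (m(D) = -7 + (¼)*6 = -7 + 3/2 = -11/2)
I(h, Y) = -1 + Y (I(h, Y) = Y - 1 = -1 + Y)
g = 441
g - a(-144, I(-3, m(-1))) = 441 - 1*(-145) = 441 + 145 = 586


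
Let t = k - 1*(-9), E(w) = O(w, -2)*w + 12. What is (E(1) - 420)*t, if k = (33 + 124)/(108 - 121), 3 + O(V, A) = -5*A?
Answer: 16040/13 ≈ 1233.8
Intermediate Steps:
O(V, A) = -3 - 5*A
E(w) = 12 + 7*w (E(w) = (-3 - 5*(-2))*w + 12 = (-3 + 10)*w + 12 = 7*w + 12 = 12 + 7*w)
k = -157/13 (k = 157/(-13) = 157*(-1/13) = -157/13 ≈ -12.077)
t = -40/13 (t = -157/13 - 1*(-9) = -157/13 + 9 = -40/13 ≈ -3.0769)
(E(1) - 420)*t = ((12 + 7*1) - 420)*(-40/13) = ((12 + 7) - 420)*(-40/13) = (19 - 420)*(-40/13) = -401*(-40/13) = 16040/13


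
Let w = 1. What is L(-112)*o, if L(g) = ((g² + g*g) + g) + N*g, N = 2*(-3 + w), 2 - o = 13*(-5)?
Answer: 1703408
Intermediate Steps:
o = 67 (o = 2 - 13*(-5) = 2 - 1*(-65) = 2 + 65 = 67)
N = -4 (N = 2*(-3 + 1) = 2*(-2) = -4)
L(g) = -3*g + 2*g² (L(g) = ((g² + g*g) + g) - 4*g = ((g² + g²) + g) - 4*g = (2*g² + g) - 4*g = (g + 2*g²) - 4*g = -3*g + 2*g²)
L(-112)*o = -112*(-3 + 2*(-112))*67 = -112*(-3 - 224)*67 = -112*(-227)*67 = 25424*67 = 1703408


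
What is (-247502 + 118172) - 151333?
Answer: -280663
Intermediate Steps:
(-247502 + 118172) - 151333 = -129330 - 151333 = -280663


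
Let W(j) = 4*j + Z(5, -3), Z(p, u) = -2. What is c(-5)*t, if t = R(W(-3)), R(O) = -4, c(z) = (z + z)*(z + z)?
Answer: -400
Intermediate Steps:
c(z) = 4*z**2 (c(z) = (2*z)*(2*z) = 4*z**2)
W(j) = -2 + 4*j (W(j) = 4*j - 2 = -2 + 4*j)
t = -4
c(-5)*t = (4*(-5)**2)*(-4) = (4*25)*(-4) = 100*(-4) = -400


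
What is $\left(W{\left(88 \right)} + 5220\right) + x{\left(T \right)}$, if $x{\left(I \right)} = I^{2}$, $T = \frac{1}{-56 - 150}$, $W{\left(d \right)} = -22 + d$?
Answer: $\frac{224316697}{42436} \approx 5286.0$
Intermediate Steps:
$T = - \frac{1}{206}$ ($T = \frac{1}{-206} = - \frac{1}{206} \approx -0.0048544$)
$\left(W{\left(88 \right)} + 5220\right) + x{\left(T \right)} = \left(\left(-22 + 88\right) + 5220\right) + \left(- \frac{1}{206}\right)^{2} = \left(66 + 5220\right) + \frac{1}{42436} = 5286 + \frac{1}{42436} = \frac{224316697}{42436}$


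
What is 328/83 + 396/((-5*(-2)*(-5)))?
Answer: -8234/2075 ≈ -3.9682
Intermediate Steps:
328/83 + 396/((-5*(-2)*(-5))) = 328*(1/83) + 396/((10*(-5))) = 328/83 + 396/(-50) = 328/83 + 396*(-1/50) = 328/83 - 198/25 = -8234/2075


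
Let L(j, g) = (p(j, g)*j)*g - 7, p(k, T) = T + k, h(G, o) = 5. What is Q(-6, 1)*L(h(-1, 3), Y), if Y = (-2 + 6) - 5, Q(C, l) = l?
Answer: -27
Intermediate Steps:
Y = -1 (Y = 4 - 5 = -1)
L(j, g) = -7 + g*j*(g + j) (L(j, g) = ((g + j)*j)*g - 7 = (j*(g + j))*g - 7 = g*j*(g + j) - 7 = -7 + g*j*(g + j))
Q(-6, 1)*L(h(-1, 3), Y) = 1*(-7 - 1*5*(-1 + 5)) = 1*(-7 - 1*5*4) = 1*(-7 - 20) = 1*(-27) = -27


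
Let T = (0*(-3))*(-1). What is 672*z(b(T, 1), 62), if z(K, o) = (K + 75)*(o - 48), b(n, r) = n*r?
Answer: 705600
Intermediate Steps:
T = 0 (T = 0*(-1) = 0)
z(K, o) = (-48 + o)*(75 + K) (z(K, o) = (75 + K)*(-48 + o) = (-48 + o)*(75 + K))
672*z(b(T, 1), 62) = 672*(-3600 - 0 + 75*62 + (0*1)*62) = 672*(-3600 - 48*0 + 4650 + 0*62) = 672*(-3600 + 0 + 4650 + 0) = 672*1050 = 705600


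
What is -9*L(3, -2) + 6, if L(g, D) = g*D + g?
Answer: 33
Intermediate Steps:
L(g, D) = g + D*g (L(g, D) = D*g + g = g + D*g)
-9*L(3, -2) + 6 = -27*(1 - 2) + 6 = -27*(-1) + 6 = -9*(-3) + 6 = 27 + 6 = 33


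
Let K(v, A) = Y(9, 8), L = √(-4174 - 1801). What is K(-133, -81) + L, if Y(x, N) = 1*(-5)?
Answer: -5 + 5*I*√239 ≈ -5.0 + 77.298*I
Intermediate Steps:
L = 5*I*√239 (L = √(-5975) = 5*I*√239 ≈ 77.298*I)
Y(x, N) = -5
K(v, A) = -5
K(-133, -81) + L = -5 + 5*I*√239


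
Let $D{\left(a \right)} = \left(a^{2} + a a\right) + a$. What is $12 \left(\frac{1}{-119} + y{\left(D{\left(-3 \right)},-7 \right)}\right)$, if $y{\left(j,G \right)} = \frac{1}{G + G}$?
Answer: $- \frac{114}{119} \approx -0.95798$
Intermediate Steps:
$D{\left(a \right)} = a + 2 a^{2}$ ($D{\left(a \right)} = \left(a^{2} + a^{2}\right) + a = 2 a^{2} + a = a + 2 a^{2}$)
$y{\left(j,G \right)} = \frac{1}{2 G}$
$12 \left(\frac{1}{-119} + y{\left(D{\left(-3 \right)},-7 \right)}\right) = 12 \left(\frac{1}{-119} + \frac{1}{2 \left(-7\right)}\right) = 12 \left(- \frac{1}{119} + \frac{1}{2} \left(- \frac{1}{7}\right)\right) = 12 \left(- \frac{1}{119} - \frac{1}{14}\right) = 12 \left(- \frac{19}{238}\right) = - \frac{114}{119}$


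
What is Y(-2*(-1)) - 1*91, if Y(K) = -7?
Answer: -98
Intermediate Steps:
Y(-2*(-1)) - 1*91 = -7 - 1*91 = -7 - 91 = -98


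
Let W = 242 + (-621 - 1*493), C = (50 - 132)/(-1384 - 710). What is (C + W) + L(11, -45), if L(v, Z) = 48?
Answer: -862687/1047 ≈ -823.96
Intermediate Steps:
C = 41/1047 (C = -82/(-2094) = -82*(-1/2094) = 41/1047 ≈ 0.039159)
W = -872 (W = 242 + (-621 - 493) = 242 - 1114 = -872)
(C + W) + L(11, -45) = (41/1047 - 872) + 48 = -912943/1047 + 48 = -862687/1047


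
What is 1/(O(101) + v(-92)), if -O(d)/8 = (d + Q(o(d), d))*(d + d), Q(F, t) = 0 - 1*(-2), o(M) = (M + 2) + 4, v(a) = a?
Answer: -1/166540 ≈ -6.0046e-6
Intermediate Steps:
o(M) = 6 + M (o(M) = (2 + M) + 4 = 6 + M)
Q(F, t) = 2 (Q(F, t) = 0 + 2 = 2)
O(d) = -16*d*(2 + d) (O(d) = -8*(d + 2)*(d + d) = -8*(2 + d)*2*d = -16*d*(2 + d))
1/(O(101) + v(-92)) = 1/(-16*101*(2 + 101) - 92) = 1/(-16*101*103 - 92) = 1/(-166448 - 92) = 1/(-166540) = -1/166540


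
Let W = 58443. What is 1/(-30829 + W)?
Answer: 1/27614 ≈ 3.6213e-5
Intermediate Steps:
1/(-30829 + W) = 1/(-30829 + 58443) = 1/27614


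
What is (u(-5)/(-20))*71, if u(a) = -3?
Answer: 213/20 ≈ 10.650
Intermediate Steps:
(u(-5)/(-20))*71 = -3/(-20)*71 = -3*(-1/20)*71 = (3/20)*71 = 213/20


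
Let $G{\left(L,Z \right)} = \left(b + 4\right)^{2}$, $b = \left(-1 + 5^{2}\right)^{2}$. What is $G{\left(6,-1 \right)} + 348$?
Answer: $336748$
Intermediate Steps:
$b = 576$ ($b = \left(-1 + 25\right)^{2} = 24^{2} = 576$)
$G{\left(L,Z \right)} = 336400$ ($G{\left(L,Z \right)} = \left(576 + 4\right)^{2} = 580^{2} = 336400$)
$G{\left(6,-1 \right)} + 348 = 336400 + 348 = 336748$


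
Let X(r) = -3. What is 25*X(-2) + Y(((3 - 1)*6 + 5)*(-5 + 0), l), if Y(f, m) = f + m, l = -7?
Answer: -167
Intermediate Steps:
25*X(-2) + Y(((3 - 1)*6 + 5)*(-5 + 0), l) = 25*(-3) + (((3 - 1)*6 + 5)*(-5 + 0) - 7) = -75 + ((2*6 + 5)*(-5) - 7) = -75 + ((12 + 5)*(-5) - 7) = -75 + (17*(-5) - 7) = -75 + (-85 - 7) = -75 - 92 = -167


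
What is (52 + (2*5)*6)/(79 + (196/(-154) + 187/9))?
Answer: 1386/1219 ≈ 1.1370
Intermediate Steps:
(52 + (2*5)*6)/(79 + (196/(-154) + 187/9)) = (52 + 10*6)/(79 + (196*(-1/154) + 187*(1/9))) = (52 + 60)/(79 + (-14/11 + 187/9)) = 112/(79 + 1931/99) = 112/(9752/99) = 112*(99/9752) = 1386/1219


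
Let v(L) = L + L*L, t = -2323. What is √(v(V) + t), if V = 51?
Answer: √329 ≈ 18.138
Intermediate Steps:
v(L) = L + L²
√(v(V) + t) = √(51*(1 + 51) - 2323) = √(51*52 - 2323) = √(2652 - 2323) = √329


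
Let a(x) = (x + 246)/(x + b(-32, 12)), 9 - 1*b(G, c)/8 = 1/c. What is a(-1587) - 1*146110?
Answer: -664358147/4547 ≈ -1.4611e+5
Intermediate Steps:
b(G, c) = 72 - 8/c
a(x) = (246 + x)/(214/3 + x) (a(x) = (x + 246)/(x + (72 - 8/12)) = (246 + x)/(x + (72 - 8*1/12)) = (246 + x)/(x + (72 - 2/3)) = (246 + x)/(x + 214/3) = (246 + x)/(214/3 + x))
a(-1587) - 1*146110 = 3*(246 - 1587)/(214 + 3*(-1587)) - 1*146110 = 3*(-1341)/(214 - 4761) - 146110 = 3*(-1341)/(-4547) - 146110 = 3*(-1/4547)*(-1341) - 146110 = 4023/4547 - 146110 = -664358147/4547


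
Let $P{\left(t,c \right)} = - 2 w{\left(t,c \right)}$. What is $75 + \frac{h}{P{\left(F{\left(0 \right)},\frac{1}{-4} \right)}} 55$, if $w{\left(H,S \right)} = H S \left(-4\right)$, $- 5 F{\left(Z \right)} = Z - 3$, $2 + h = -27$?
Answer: $\frac{8425}{6} \approx 1404.2$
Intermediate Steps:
$h = -29$ ($h = -2 - 27 = -29$)
$F{\left(Z \right)} = \frac{3}{5} - \frac{Z}{5}$ ($F{\left(Z \right)} = - \frac{Z - 3}{5} = - \frac{-3 + Z}{5} = \frac{3}{5} - \frac{Z}{5}$)
$w{\left(H,S \right)} = - 4 H S$
$P{\left(t,c \right)} = 8 c t$ ($P{\left(t,c \right)} = - 2 \left(- 4 t c\right) = - 2 \left(- 4 c t\right) = 8 c t$)
$75 + \frac{h}{P{\left(F{\left(0 \right)},\frac{1}{-4} \right)}} 55 = 75 + - \frac{29}{8 \frac{1}{-4} \left(\frac{3}{5} - 0\right)} 55 = 75 + - \frac{29}{8 \left(- \frac{1}{4}\right) \left(\frac{3}{5} + 0\right)} 55 = 75 + - \frac{29}{8 \left(- \frac{1}{4}\right) \frac{3}{5}} \cdot 55 = 75 + - \frac{29}{- \frac{6}{5}} \cdot 55 = 75 + \left(-29\right) \left(- \frac{5}{6}\right) 55 = 75 + \frac{145}{6} \cdot 55 = 75 + \frac{7975}{6} = \frac{8425}{6}$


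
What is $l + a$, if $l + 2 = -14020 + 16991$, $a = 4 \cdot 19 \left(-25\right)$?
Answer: $1069$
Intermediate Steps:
$a = -1900$ ($a = 76 \left(-25\right) = -1900$)
$l = 2969$ ($l = -2 + \left(-14020 + 16991\right) = -2 + 2971 = 2969$)
$l + a = 2969 - 1900 = 1069$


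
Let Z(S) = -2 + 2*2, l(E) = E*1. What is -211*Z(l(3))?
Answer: -422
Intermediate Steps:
l(E) = E
Z(S) = 2 (Z(S) = -2 + 4 = 2)
-211*Z(l(3)) = -211*2 = -422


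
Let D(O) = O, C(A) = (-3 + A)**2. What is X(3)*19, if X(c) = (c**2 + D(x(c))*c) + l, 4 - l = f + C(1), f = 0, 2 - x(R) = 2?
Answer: 171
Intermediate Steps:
x(R) = 0 (x(R) = 2 - 1*2 = 2 - 2 = 0)
l = 0 (l = 4 - (0 + (-3 + 1)**2) = 4 - (0 + (-2)**2) = 4 - (0 + 4) = 4 - 1*4 = 4 - 4 = 0)
X(c) = c**2 (X(c) = (c**2 + 0*c) + 0 = (c**2 + 0) + 0 = c**2 + 0 = c**2)
X(3)*19 = 3**2*19 = 9*19 = 171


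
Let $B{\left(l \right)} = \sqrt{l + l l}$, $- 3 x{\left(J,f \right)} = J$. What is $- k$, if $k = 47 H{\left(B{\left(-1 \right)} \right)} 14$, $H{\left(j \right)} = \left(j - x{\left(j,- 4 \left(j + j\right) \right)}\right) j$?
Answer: $0$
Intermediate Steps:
$x{\left(J,f \right)} = - \frac{J}{3}$
$B{\left(l \right)} = \sqrt{l + l^{2}}$
$H{\left(j \right)} = \frac{4 j^{2}}{3}$ ($H{\left(j \right)} = \left(j - - \frac{j}{3}\right) j = \left(j + \frac{j}{3}\right) j = \frac{4 j}{3} j = \frac{4 j^{2}}{3}$)
$k = 0$ ($k = 47 \frac{4 \left(\sqrt{- (1 - 1)}\right)^{2}}{3} \cdot 14 = 47 \frac{4 \left(\sqrt{\left(-1\right) 0}\right)^{2}}{3} \cdot 14 = 47 \frac{4 \left(\sqrt{0}\right)^{2}}{3} \cdot 14 = 47 \frac{4 \cdot 0^{2}}{3} \cdot 14 = 47 \cdot \frac{4}{3} \cdot 0 \cdot 14 = 47 \cdot 0 \cdot 14 = 0 \cdot 14 = 0$)
$- k = \left(-1\right) 0 = 0$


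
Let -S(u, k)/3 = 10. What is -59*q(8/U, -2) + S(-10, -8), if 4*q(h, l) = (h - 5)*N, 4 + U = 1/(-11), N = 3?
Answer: 16667/60 ≈ 277.78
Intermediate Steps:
S(u, k) = -30 (S(u, k) = -3*10 = -30)
U = -45/11 (U = -4 + 1/(-11) = -4 + 1*(-1/11) = -4 - 1/11 = -45/11 ≈ -4.0909)
q(h, l) = -15/4 + 3*h/4 (q(h, l) = ((h - 5)*3)/4 = ((-5 + h)*3)/4 = (-15 + 3*h)/4 = -15/4 + 3*h/4)
-59*q(8/U, -2) + S(-10, -8) = -59*(-15/4 + 3*(8/(-45/11))/4) - 30 = -59*(-15/4 + 3*(8*(-11/45))/4) - 30 = -59*(-15/4 + (¾)*(-88/45)) - 30 = -59*(-15/4 - 22/15) - 30 = -59*(-313/60) - 30 = 18467/60 - 30 = 16667/60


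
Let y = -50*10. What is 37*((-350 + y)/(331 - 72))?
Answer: -850/7 ≈ -121.43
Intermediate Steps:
y = -500
37*((-350 + y)/(331 - 72)) = 37*((-350 - 500)/(331 - 72)) = 37*(-850/259) = -850/7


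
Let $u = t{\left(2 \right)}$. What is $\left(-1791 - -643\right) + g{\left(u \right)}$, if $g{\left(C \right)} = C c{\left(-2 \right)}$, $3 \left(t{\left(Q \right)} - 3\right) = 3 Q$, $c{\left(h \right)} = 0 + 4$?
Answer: $-1128$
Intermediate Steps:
$c{\left(h \right)} = 4$
$t{\left(Q \right)} = 3 + Q$ ($t{\left(Q \right)} = 3 + \frac{3 Q}{3} = 3 + Q$)
$u = 5$ ($u = 3 + 2 = 5$)
$g{\left(C \right)} = 4 C$ ($g{\left(C \right)} = C 4 = 4 C$)
$\left(-1791 - -643\right) + g{\left(u \right)} = \left(-1791 - -643\right) + 4 \cdot 5 = \left(-1791 + 643\right) + 20 = -1148 + 20 = -1128$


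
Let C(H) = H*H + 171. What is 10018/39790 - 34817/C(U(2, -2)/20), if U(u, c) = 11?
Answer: -276730464311/1363225295 ≈ -203.00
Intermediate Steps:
C(H) = 171 + H² (C(H) = H² + 171 = 171 + H²)
10018/39790 - 34817/C(U(2, -2)/20) = 10018/39790 - 34817/(171 + (11/20)²) = 10018*(1/39790) - 34817/(171 + (11*(1/20))²) = 5009/19895 - 34817/(171 + (11/20)²) = 5009/19895 - 34817/(171 + 121/400) = 5009/19895 - 34817/68521/400 = 5009/19895 - 34817*400/68521 = 5009/19895 - 13926800/68521 = -276730464311/1363225295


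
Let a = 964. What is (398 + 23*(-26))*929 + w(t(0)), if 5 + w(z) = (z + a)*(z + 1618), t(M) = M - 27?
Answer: 1304962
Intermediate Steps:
t(M) = -27 + M
w(z) = -5 + (964 + z)*(1618 + z) (w(z) = -5 + (z + 964)*(z + 1618) = -5 + (964 + z)*(1618 + z))
(398 + 23*(-26))*929 + w(t(0)) = (398 + 23*(-26))*929 + (1559747 + (-27 + 0)² + 2582*(-27 + 0)) = (398 - 598)*929 + (1559747 + (-27)² + 2582*(-27)) = -200*929 + (1559747 + 729 - 69714) = -185800 + 1490762 = 1304962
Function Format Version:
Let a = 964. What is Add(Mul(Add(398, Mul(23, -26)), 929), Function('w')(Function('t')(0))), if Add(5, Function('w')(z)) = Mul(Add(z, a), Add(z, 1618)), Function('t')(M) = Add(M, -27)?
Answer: 1304962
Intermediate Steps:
Function('t')(M) = Add(-27, M)
Function('w')(z) = Add(-5, Mul(Add(964, z), Add(1618, z))) (Function('w')(z) = Add(-5, Mul(Add(z, 964), Add(z, 1618))) = Add(-5, Mul(Add(964, z), Add(1618, z))))
Add(Mul(Add(398, Mul(23, -26)), 929), Function('w')(Function('t')(0))) = Add(Mul(Add(398, Mul(23, -26)), 929), Add(1559747, Pow(Add(-27, 0), 2), Mul(2582, Add(-27, 0)))) = Add(Mul(Add(398, -598), 929), Add(1559747, Pow(-27, 2), Mul(2582, -27))) = Add(Mul(-200, 929), Add(1559747, 729, -69714)) = Add(-185800, 1490762) = 1304962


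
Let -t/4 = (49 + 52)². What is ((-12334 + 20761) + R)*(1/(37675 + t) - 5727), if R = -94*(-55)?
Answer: -243655303048/3129 ≈ -7.7870e+7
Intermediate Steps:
t = -40804 (t = -4*(49 + 52)² = -4*101² = -4*10201 = -40804)
R = 5170
((-12334 + 20761) + R)*(1/(37675 + t) - 5727) = ((-12334 + 20761) + 5170)*(1/(37675 - 40804) - 5727) = (8427 + 5170)*(1/(-3129) - 5727) = 13597*(-1/3129 - 5727) = 13597*(-17919784/3129) = -243655303048/3129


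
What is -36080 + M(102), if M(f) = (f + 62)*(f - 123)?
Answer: -39524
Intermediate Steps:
M(f) = (-123 + f)*(62 + f) (M(f) = (62 + f)*(-123 + f) = (-123 + f)*(62 + f))
-36080 + M(102) = -36080 + (-7626 + 102**2 - 61*102) = -36080 + (-7626 + 10404 - 6222) = -36080 - 3444 = -39524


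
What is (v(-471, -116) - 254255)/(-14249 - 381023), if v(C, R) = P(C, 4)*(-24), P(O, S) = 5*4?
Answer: 254735/395272 ≈ 0.64445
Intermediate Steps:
P(O, S) = 20
v(C, R) = -480 (v(C, R) = 20*(-24) = -480)
(v(-471, -116) - 254255)/(-14249 - 381023) = (-480 - 254255)/(-14249 - 381023) = -254735/(-395272) = -254735*(-1/395272) = 254735/395272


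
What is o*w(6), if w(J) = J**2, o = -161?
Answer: -5796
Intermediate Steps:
o*w(6) = -161*6**2 = -161*36 = -5796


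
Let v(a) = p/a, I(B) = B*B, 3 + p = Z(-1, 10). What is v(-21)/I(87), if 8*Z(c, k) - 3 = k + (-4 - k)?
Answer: 25/1271592 ≈ 1.9660e-5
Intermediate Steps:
Z(c, k) = -⅛ (Z(c, k) = 3/8 + (k + (-4 - k))/8 = 3/8 + (⅛)*(-4) = 3/8 - ½ = -⅛)
p = -25/8 (p = -3 - ⅛ = -25/8 ≈ -3.1250)
I(B) = B²
v(a) = -25/(8*a)
v(-21)/I(87) = (-25/8/(-21))/(87²) = -25/8*(-1/21)/7569 = (25/168)*(1/7569) = 25/1271592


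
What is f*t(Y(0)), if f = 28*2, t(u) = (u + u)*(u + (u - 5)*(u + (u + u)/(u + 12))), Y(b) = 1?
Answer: -5264/13 ≈ -404.92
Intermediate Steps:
t(u) = 2*u*(u + (-5 + u)*(u + 2*u/(12 + u))) (t(u) = (2*u)*(u + (-5 + u)*(u + (2*u)/(12 + u))) = (2*u)*(u + (-5 + u)*(u + 2*u/(12 + u))) = 2*u*(u + (-5 + u)*(u + 2*u/(12 + u))))
f = 56
f*t(Y(0)) = 56*(2*1²*(-58 + 1² + 10*1)/(12 + 1)) = 56*(2*1*(-58 + 1 + 10)/13) = 56*(2*1*(1/13)*(-47)) = 56*(-94/13) = -5264/13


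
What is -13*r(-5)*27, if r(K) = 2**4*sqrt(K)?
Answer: -5616*I*sqrt(5) ≈ -12558.0*I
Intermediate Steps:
r(K) = 16*sqrt(K)
-13*r(-5)*27 = -208*sqrt(-5)*27 = -208*I*sqrt(5)*27 = -5616*I*sqrt(5)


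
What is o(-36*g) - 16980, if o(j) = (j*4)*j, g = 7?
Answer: 237036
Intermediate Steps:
o(j) = 4*j² (o(j) = (4*j)*j = 4*j²)
o(-36*g) - 16980 = 4*(-36*7)² - 16980 = 4*(-252)² - 16980 = 4*63504 - 16980 = 254016 - 16980 = 237036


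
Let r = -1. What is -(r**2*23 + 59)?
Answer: -82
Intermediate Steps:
-(r**2*23 + 59) = -((-1)**2*23 + 59) = -(1*23 + 59) = -(23 + 59) = -1*82 = -82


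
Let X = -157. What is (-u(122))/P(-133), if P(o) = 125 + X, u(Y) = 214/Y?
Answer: 107/1952 ≈ 0.054816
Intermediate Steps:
P(o) = -32 (P(o) = 125 - 157 = -32)
(-u(122))/P(-133) = -214/122/(-32) = -214/122*(-1/32) = -1*107/61*(-1/32) = -107/61*(-1/32) = 107/1952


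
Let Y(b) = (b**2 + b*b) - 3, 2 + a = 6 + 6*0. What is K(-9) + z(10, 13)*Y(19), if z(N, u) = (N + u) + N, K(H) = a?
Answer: 23731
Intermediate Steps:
a = 4 (a = -2 + (6 + 6*0) = -2 + (6 + 0) = -2 + 6 = 4)
Y(b) = -3 + 2*b**2 (Y(b) = (b**2 + b**2) - 3 = 2*b**2 - 3 = -3 + 2*b**2)
K(H) = 4
z(N, u) = u + 2*N
K(-9) + z(10, 13)*Y(19) = 4 + (13 + 2*10)*(-3 + 2*19**2) = 4 + (13 + 20)*(-3 + 2*361) = 4 + 33*(-3 + 722) = 4 + 33*719 = 4 + 23727 = 23731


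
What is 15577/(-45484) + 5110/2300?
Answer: 9829807/5230660 ≈ 1.8793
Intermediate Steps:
15577/(-45484) + 5110/2300 = 15577*(-1/45484) + 5110*(1/2300) = -15577/45484 + 511/230 = 9829807/5230660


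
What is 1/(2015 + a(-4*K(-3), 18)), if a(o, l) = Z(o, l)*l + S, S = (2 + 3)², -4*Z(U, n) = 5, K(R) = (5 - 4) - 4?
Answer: 2/4035 ≈ 0.00049566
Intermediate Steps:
K(R) = -3 (K(R) = 1 - 4 = -3)
Z(U, n) = -5/4 (Z(U, n) = -¼*5 = -5/4)
S = 25 (S = 5² = 25)
a(o, l) = 25 - 5*l/4 (a(o, l) = -5*l/4 + 25 = 25 - 5*l/4)
1/(2015 + a(-4*K(-3), 18)) = 1/(2015 + (25 - 5/4*18)) = 1/(2015 + (25 - 45/2)) = 1/(2015 + 5/2) = 1/(4035/2) = 2/4035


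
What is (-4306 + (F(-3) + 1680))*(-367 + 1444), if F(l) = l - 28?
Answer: -2861589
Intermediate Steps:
F(l) = -28 + l
(-4306 + (F(-3) + 1680))*(-367 + 1444) = (-4306 + ((-28 - 3) + 1680))*(-367 + 1444) = (-4306 + (-31 + 1680))*1077 = (-4306 + 1649)*1077 = -2657*1077 = -2861589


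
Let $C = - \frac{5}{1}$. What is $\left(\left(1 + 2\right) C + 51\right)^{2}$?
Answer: $1296$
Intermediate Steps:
$C = -5$ ($C = \left(-5\right) 1 = -5$)
$\left(\left(1 + 2\right) C + 51\right)^{2} = \left(\left(1 + 2\right) \left(-5\right) + 51\right)^{2} = \left(3 \left(-5\right) + 51\right)^{2} = \left(-15 + 51\right)^{2} = 36^{2} = 1296$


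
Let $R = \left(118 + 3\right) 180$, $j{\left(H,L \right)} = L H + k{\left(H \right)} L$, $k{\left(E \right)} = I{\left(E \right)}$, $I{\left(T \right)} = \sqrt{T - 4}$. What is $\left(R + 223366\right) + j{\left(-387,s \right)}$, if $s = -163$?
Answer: $308227 - 163 i \sqrt{391} \approx 3.0823 \cdot 10^{5} - 3223.1 i$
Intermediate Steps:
$I{\left(T \right)} = \sqrt{-4 + T}$
$k{\left(E \right)} = \sqrt{-4 + E}$
$j{\left(H,L \right)} = H L + L \sqrt{-4 + H}$ ($j{\left(H,L \right)} = L H + \sqrt{-4 + H} L = H L + L \sqrt{-4 + H}$)
$R = 21780$ ($R = 121 \cdot 180 = 21780$)
$\left(R + 223366\right) + j{\left(-387,s \right)} = \left(21780 + 223366\right) - 163 \left(-387 + \sqrt{-4 - 387}\right) = 245146 - 163 \left(-387 + \sqrt{-391}\right) = 245146 - 163 \left(-387 + i \sqrt{391}\right) = 245146 + \left(63081 - 163 i \sqrt{391}\right) = 308227 - 163 i \sqrt{391}$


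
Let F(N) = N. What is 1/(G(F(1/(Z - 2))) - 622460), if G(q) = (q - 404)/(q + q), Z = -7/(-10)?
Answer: -10/6221969 ≈ -1.6072e-6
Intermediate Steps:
Z = 7/10 (Z = -7*(-1/10) = 7/10 ≈ 0.70000)
G(q) = (-404 + q)/(2*q) (G(q) = (-404 + q)/((2*q)) = (-404 + q)*(1/(2*q)) = (-404 + q)/(2*q))
1/(G(F(1/(Z - 2))) - 622460) = 1/((-404 + 1/(7/10 - 2))/(2*(1/(7/10 - 2))) - 622460) = 1/((-404 + 1/(-13/10))/(2*(1/(-13/10))) - 622460) = 1/((-404 - 10/13)/(2*(-10/13)) - 622460) = 1/((1/2)*(-13/10)*(-5262/13) - 622460) = 1/(2631/10 - 622460) = 1/(-6221969/10) = -10/6221969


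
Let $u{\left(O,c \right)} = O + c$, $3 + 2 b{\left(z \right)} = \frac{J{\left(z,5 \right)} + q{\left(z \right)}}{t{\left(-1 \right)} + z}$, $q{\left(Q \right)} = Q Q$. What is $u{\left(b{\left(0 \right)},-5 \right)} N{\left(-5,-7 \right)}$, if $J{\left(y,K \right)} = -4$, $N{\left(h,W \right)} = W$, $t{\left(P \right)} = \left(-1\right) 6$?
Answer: $\frac{259}{6} \approx 43.167$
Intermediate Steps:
$t{\left(P \right)} = -6$
$q{\left(Q \right)} = Q^{2}$
$b{\left(z \right)} = - \frac{3}{2} + \frac{-4 + z^{2}}{2 \left(-6 + z\right)}$ ($b{\left(z \right)} = - \frac{3}{2} + \frac{\left(-4 + z^{2}\right) \frac{1}{-6 + z}}{2} = - \frac{3}{2} + \frac{\frac{1}{-6 + z} \left(-4 + z^{2}\right)}{2} = - \frac{3}{2} + \frac{-4 + z^{2}}{2 \left(-6 + z\right)}$)
$u{\left(b{\left(0 \right)},-5 \right)} N{\left(-5,-7 \right)} = \left(\frac{14 + 0^{2} - 0}{2 \left(-6 + 0\right)} - 5\right) \left(-7\right) = \left(\frac{14 + 0 + 0}{2 \left(-6\right)} - 5\right) \left(-7\right) = \left(\frac{1}{2} \left(- \frac{1}{6}\right) 14 - 5\right) \left(-7\right) = \left(- \frac{7}{6} - 5\right) \left(-7\right) = \left(- \frac{37}{6}\right) \left(-7\right) = \frac{259}{6}$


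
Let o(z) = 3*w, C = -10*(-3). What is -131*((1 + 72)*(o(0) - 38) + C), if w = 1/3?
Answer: 349901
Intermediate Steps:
C = 30
w = ⅓ ≈ 0.33333
o(z) = 1 (o(z) = 3*(⅓) = 1)
-131*((1 + 72)*(o(0) - 38) + C) = -131*((1 + 72)*(1 - 38) + 30) = -131*(73*(-37) + 30) = -131*(-2701 + 30) = -131*(-2671) = 349901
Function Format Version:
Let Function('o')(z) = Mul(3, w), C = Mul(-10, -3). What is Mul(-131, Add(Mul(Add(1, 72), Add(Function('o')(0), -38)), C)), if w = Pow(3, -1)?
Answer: 349901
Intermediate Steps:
C = 30
w = Rational(1, 3) ≈ 0.33333
Function('o')(z) = 1 (Function('o')(z) = Mul(3, Rational(1, 3)) = 1)
Mul(-131, Add(Mul(Add(1, 72), Add(Function('o')(0), -38)), C)) = Mul(-131, Add(Mul(Add(1, 72), Add(1, -38)), 30)) = Mul(-131, Add(Mul(73, -37), 30)) = Mul(-131, Add(-2701, 30)) = Mul(-131, -2671) = 349901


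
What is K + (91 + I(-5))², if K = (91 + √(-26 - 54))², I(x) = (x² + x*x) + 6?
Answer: 29810 + 728*I*√5 ≈ 29810.0 + 1627.9*I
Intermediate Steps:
I(x) = 6 + 2*x² (I(x) = (x² + x²) + 6 = 2*x² + 6 = 6 + 2*x²)
K = (91 + 4*I*√5)² (K = (91 + √(-80))² = (91 + 4*I*√5)² ≈ 8201.0 + 1627.9*I)
K + (91 + I(-5))² = (8201 + 728*I*√5) + (91 + (6 + 2*(-5)²))² = (8201 + 728*I*√5) + (91 + (6 + 2*25))² = (8201 + 728*I*√5) + (91 + (6 + 50))² = (8201 + 728*I*√5) + (91 + 56)² = (8201 + 728*I*√5) + 147² = (8201 + 728*I*√5) + 21609 = 29810 + 728*I*√5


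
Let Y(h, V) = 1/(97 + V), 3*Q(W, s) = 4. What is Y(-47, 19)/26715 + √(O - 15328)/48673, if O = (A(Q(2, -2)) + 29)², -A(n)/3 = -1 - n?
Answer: 1/3098940 + 4*I*√877/48673 ≈ 3.2269e-7 + 0.0024337*I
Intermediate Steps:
Q(W, s) = 4/3 (Q(W, s) = (⅓)*4 = 4/3)
A(n) = 3 + 3*n (A(n) = -3*(-1 - n) = 3 + 3*n)
O = 1296 (O = ((3 + 3*(4/3)) + 29)² = ((3 + 4) + 29)² = (7 + 29)² = 36² = 1296)
Y(-47, 19)/26715 + √(O - 15328)/48673 = 1/((97 + 19)*26715) + √(1296 - 15328)/48673 = (1/26715)/116 + √(-14032)*(1/48673) = (1/116)*(1/26715) + (4*I*√877)*(1/48673) = 1/3098940 + 4*I*√877/48673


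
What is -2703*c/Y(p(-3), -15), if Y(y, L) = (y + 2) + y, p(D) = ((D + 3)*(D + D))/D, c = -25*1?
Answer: 67575/2 ≈ 33788.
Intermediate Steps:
c = -25
p(D) = 6 + 2*D (p(D) = ((3 + D)*(2*D))/D = (2*D*(3 + D))/D = 6 + 2*D)
Y(y, L) = 2 + 2*y (Y(y, L) = (2 + y) + y = 2 + 2*y)
-2703*c/Y(p(-3), -15) = -(-67575)/(2 + 2*(6 + 2*(-3))) = -(-67575)/(2 + 2*(6 - 6)) = -(-67575)/(2 + 2*0) = -(-67575)/(2 + 0) = -(-67575)/2 = -2703*(-25/2) = 67575/2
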